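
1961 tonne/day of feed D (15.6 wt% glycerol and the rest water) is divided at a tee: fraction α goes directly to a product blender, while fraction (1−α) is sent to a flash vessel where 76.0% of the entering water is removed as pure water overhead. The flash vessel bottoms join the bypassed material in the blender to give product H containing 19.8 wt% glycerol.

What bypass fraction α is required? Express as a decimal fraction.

All 1961×0.156 = 305.92 tonne/day of glycerol reaches H, so H = 305.92/0.198 = 1545 tonne/day and vapour = 415.97 tonne/day.
The evaporator receives (1−α)·1961 of feed at 0.844 water and removes 0.760 of that water:
0.760×0.844×(1−α)×1961 = 415.97
(1−α) = 415.97/1257.9 = 0.3307;  α = 0.6693.

0.669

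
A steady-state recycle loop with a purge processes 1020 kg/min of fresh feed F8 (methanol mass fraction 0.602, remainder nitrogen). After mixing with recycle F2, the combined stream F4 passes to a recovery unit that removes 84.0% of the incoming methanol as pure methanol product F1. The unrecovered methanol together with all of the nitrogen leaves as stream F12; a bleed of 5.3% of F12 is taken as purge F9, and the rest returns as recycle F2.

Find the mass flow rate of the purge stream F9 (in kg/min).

nitrogen enters only via F8 and leaves only via the purge: 1020×0.398 = 0.053×(nitrogen in F12), and the recovery unit passes all nitrogen, so nitrogen in F4 = nitrogen in F12 = 7659.6 kg/min.
methanol in F4: m_A = 1020×0.602 + (1−0.053)·(1−0.840)·m_A, so m_A = 614.04/0.8485 = 723.69 kg/min.
F12 = (1−0.840)×723.69 + 7659.6 = 7775.4 kg/min.
Purge F9 = 0.053×7775.4 = 412.1 kg/min.

412.1 kg/min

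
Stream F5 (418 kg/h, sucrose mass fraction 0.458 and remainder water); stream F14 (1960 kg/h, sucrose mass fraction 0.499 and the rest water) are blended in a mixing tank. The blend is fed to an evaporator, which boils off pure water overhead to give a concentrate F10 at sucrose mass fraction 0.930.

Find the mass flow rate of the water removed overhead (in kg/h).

1120 kg/h

sucrose entering = 418×0.458 + 1960×0.499 = 1169.5 kg/h.
All sucrose reports to F10, so F10 = 1169.5/0.930 = 1257.5 kg/h.
Total feed = 2378 kg/h; overhead = 2378 − 1257.5 = 1120.5 kg/h.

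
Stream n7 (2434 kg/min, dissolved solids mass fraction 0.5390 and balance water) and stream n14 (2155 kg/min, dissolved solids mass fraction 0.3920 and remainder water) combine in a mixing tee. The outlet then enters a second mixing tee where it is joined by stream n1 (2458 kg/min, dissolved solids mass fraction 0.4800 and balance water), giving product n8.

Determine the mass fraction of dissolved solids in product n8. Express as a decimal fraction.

0.4735

Overall, product flow = 7047 kg/min.
dissolved solids in = 2434×0.539 + 2155×0.392 + 2458×0.480 = 3336.5 kg/min.
dissolved solids fraction in n8 = 0.4735.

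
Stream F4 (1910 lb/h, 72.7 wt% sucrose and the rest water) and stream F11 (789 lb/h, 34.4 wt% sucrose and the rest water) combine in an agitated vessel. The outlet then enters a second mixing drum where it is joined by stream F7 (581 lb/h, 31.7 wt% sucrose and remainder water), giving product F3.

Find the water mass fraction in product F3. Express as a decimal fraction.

0.438

Overall, product flow = 3280 lb/h.
water in = 1910×0.273 + 789×0.656 + 581×0.683 = 1435.8 lb/h.
water fraction in F3 = 0.438.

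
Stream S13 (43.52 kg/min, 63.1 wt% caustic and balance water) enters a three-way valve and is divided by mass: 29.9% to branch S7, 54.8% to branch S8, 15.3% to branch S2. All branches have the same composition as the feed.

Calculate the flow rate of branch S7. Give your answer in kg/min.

Branch S7 flow = 0.299×43.52 = 13.012 kg/min.

13.01 kg/min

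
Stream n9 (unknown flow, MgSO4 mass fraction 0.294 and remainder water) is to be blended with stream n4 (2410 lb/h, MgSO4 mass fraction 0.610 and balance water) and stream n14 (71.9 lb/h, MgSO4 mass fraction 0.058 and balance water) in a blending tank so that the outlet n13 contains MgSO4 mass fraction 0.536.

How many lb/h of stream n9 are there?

Let n9 be the unknown flow. Total out = 2481.9 + n9.
MgSO4 balance: 1474.3 + 0.294·n9 = 0.536·(2481.9 + n9)
(0.294 − 0.536)·n9 = 0.536×2481.9 − 1474.3 = -143.97
n9 = -143.97 / -0.242 = 594.92 lb/h

594.9 lb/h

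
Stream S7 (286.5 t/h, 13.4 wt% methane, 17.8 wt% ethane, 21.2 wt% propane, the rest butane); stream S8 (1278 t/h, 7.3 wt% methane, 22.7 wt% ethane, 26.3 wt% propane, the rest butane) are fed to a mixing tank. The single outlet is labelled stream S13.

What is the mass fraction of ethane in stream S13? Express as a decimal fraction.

0.218

Total flow out = 286.5 + 1278 = 1564.5 t/h.
ethane in = 286.5×0.178 + 1278×0.227 = 341.1 t/h.
ethane mass fraction in S13 = 341.1/1564.5 = 0.218.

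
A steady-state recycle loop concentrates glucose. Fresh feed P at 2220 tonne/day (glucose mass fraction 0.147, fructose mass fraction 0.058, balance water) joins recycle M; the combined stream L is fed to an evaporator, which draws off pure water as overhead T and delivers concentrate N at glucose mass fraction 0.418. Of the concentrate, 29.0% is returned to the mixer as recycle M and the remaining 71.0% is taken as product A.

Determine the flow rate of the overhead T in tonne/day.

Overall glucose balance (none leaves overhead): glucose in fresh feed = glucose in product, i.e. 2220×0.147 = (1−0.290)·N·0.418.
N = 326.34/(0.418×0.710) = 1099.6 tonne/day.
Recycle M = 0.290×1099.6 = 318.88 tonne/day.
Combined feed L = 2220 + 318.88 = 2538.9 tonne/day.
Overhead T = L − N = 2538.9 − 1099.6 = 1439.3 tonne/day.

1439 tonne/day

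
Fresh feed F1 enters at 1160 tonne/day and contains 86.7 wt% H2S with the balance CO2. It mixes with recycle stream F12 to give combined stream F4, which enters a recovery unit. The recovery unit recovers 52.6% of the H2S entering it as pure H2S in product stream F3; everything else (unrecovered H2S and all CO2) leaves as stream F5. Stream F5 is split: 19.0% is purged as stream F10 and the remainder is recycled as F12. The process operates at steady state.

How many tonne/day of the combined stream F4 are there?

CO2 enters only via F1 and leaves only via the purge: 1160×0.133 = 0.190×(CO2 in F5), and the recovery unit passes all CO2, so CO2 in F4 = CO2 in F5 = 812 tonne/day.
H2S in F4: m_A = 1160×0.867 + (1−0.190)·(1−0.526)·m_A, so m_A = 1005.7/0.6161 = 1632.5 tonne/day.
F4 = 1632.5 + 812 = 2444.5 tonne/day.

2445 tonne/day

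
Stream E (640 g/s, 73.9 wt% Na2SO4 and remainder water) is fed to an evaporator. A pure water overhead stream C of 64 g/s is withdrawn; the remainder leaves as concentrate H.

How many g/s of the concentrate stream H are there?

Concentrate = 640 − 64 = 576 g/s.

576 g/s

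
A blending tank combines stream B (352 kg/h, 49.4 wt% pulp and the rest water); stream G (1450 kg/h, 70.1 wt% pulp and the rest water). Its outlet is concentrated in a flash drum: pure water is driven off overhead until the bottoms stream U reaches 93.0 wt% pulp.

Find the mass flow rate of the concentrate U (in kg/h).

1280 kg/h

pulp entering = 352×0.494 + 1450×0.701 = 1190.3 kg/h.
All pulp reports to U, so U = 1190.3/0.930 = 1279.9 kg/h.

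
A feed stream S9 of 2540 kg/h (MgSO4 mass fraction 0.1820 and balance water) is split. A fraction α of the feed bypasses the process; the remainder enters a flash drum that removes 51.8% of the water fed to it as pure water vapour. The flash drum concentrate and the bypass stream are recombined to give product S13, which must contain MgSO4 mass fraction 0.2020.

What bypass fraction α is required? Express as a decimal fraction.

0.766

All 2540×0.182 = 462.28 kg/h of MgSO4 reaches S13, so S13 = 462.28/0.202 = 2288.5 kg/h and vapour = 251.49 kg/h.
The evaporator receives (1−α)·2540 of feed at 0.818 water and removes 0.518 of that water:
0.518×0.818×(1−α)×2540 = 251.49
(1−α) = 251.49/1076.3 = 0.2337;  α = 0.7663.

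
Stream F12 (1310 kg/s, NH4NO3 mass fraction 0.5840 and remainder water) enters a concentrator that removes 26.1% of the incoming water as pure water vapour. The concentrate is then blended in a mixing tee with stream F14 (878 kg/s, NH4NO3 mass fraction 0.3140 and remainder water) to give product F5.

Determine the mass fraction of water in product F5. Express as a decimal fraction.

0.4913

Vapour removed = 0.261×0.416×1310 = 142.23 kg/s; concentrate = 1167.8 kg/s.
water reaching the mixer = 402.73 (from concentrate) + 878×0.686 = 1005 kg/s.
Product flow = 1167.8 + 878 = 2045.8 kg/s; water fraction = 0.4913.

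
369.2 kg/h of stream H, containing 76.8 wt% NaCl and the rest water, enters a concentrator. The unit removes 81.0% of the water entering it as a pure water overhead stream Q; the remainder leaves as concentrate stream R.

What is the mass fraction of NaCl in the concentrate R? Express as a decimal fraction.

NaCl is not removed: 369.2×0.768 = 283.55 kg/h of NaCl enters R.
water entering = 369.2×0.232 = 85.654 kg/h; overhead removed = 0.810×85.654 = 69.38 kg/h.
Concentrate = 369.2 − 69.38 = 299.82 kg/h.
Mass fraction = 283.55/299.82 = 0.946.

0.946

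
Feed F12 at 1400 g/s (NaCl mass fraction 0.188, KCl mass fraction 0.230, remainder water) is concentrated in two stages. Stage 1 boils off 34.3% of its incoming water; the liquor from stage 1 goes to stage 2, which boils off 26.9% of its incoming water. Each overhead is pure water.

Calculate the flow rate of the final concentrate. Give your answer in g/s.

water in feed = 1400×0.582 = 814.8 g/s.
After stage 1: water left = (1−0.343)×814.8 = 535.32; stream total = 1120.5 g/s.
After stage 2: water left = (1−0.269)×535.32 = 391.32; final concentrate = 976.52 g/s.

976.5 g/s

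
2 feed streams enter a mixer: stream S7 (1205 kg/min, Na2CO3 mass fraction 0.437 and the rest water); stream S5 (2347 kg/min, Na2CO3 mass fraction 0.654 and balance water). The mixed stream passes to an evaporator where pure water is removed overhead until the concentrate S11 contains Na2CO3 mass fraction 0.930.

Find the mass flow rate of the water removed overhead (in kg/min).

1335 kg/min

Na2CO3 entering = 1205×0.437 + 2347×0.654 = 2061.5 kg/min.
All Na2CO3 reports to S11, so S11 = 2061.5/0.930 = 2216.7 kg/min.
Total feed = 3552 kg/min; overhead = 3552 − 2216.7 = 1335.3 kg/min.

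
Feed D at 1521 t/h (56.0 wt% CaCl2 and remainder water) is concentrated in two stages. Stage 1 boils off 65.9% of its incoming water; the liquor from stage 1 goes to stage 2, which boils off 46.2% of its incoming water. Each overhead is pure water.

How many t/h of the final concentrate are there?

water in feed = 1521×0.440 = 669.24 t/h.
After stage 1: water left = (1−0.659)×669.24 = 228.21; stream total = 1080 t/h.
After stage 2: water left = (1−0.462)×228.21 = 122.78; final concentrate = 974.54 t/h.

974.5 t/h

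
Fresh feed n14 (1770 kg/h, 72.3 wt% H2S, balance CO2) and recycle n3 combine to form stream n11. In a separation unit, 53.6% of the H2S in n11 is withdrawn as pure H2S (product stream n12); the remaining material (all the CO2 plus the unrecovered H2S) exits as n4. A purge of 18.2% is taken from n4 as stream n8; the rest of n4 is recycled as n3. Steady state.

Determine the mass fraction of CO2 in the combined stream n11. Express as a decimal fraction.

CO2 enters only via n14 and leaves only via the purge: 1770×0.277 = 0.182×(CO2 in n4), and the separation unit passes all CO2, so CO2 in n11 = CO2 in n4 = 2693.9 kg/h.
H2S in n11: m_A = 1770×0.723 + (1−0.182)·(1−0.536)·m_A, so m_A = 1279.7/0.6204 = 2062.6 kg/h.
n11 = 2062.6 + 2693.9 = 4756.5 kg/h.
CO2 fraction in n11 = 2693.9/4756.5 = 0.566.

0.566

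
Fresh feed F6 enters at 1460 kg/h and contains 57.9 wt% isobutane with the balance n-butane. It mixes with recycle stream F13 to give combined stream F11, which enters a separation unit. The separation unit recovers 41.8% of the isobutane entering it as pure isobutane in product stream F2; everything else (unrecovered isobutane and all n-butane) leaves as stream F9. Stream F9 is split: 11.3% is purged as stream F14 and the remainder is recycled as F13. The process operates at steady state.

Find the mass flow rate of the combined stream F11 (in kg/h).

7187 kg/h

n-butane enters only via F6 and leaves only via the purge: 1460×0.421 = 0.113×(n-butane in F9), and the separation unit passes all n-butane, so n-butane in F11 = n-butane in F9 = 5439.5 kg/h.
isobutane in F11: m_A = 1460×0.579 + (1−0.113)·(1−0.418)·m_A, so m_A = 845.34/0.4838 = 1747.4 kg/h.
F11 = 1747.4 + 5439.5 = 7186.9 kg/h.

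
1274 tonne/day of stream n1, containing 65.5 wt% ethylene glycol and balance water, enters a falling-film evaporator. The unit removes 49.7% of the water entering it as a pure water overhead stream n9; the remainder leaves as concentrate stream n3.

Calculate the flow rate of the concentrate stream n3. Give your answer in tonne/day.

water entering = 1274×0.345 = 439.53 tonne/day; overhead removed = 0.497×439.53 = 218.45 tonne/day.
Concentrate = 1274 − 218.45 = 1055.6 tonne/day.

1056 tonne/day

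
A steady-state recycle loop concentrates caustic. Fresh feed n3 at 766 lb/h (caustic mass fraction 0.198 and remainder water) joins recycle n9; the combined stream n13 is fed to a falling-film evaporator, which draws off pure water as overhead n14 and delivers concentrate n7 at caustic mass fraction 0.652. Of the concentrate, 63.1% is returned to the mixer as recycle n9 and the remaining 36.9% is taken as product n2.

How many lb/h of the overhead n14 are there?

Overall caustic balance (none leaves overhead): caustic in fresh feed = caustic in product, i.e. 766×0.198 = (1−0.631)·n7·0.652.
n7 = 151.67/(0.652×0.369) = 630.41 lb/h.
Recycle n9 = 0.631×630.41 = 397.79 lb/h.
Combined feed n13 = 766 + 397.79 = 1163.8 lb/h.
Overhead n14 = n13 − n7 = 1163.8 − 630.41 = 533.38 lb/h.

533.4 lb/h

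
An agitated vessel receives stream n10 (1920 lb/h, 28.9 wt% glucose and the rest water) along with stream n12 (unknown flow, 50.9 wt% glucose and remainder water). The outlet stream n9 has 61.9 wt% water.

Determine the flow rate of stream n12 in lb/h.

Let n12 be the unknown flow. Total out = 1920 + n12.
water balance: 1365.1 + 0.491·n12 = 0.619·(1920 + n12)
(0.491 − 0.619)·n12 = 0.619×1920 − 1365.1 = -176.64
n12 = -176.64 / -0.128 = 1380 lb/h

1380 lb/h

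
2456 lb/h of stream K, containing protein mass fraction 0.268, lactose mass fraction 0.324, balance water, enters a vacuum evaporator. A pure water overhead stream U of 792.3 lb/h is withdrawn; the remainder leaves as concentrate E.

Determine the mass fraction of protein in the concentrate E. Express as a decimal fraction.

protein is not removed: 2456×0.268 = 658.21 lb/h of protein enters E.
Concentrate = 2456 − 792.3 = 1663.7 lb/h.
Mass fraction = 658.21/1663.7 = 0.396.

0.396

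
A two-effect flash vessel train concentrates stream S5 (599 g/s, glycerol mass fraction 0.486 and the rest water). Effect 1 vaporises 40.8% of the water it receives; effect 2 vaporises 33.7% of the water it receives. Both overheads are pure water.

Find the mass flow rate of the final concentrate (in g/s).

water in feed = 599×0.514 = 307.89 g/s.
After stage 1: water left = (1−0.408)×307.89 = 182.27; stream total = 473.38 g/s.
After stage 2: water left = (1−0.337)×182.27 = 120.84; final concentrate = 411.96 g/s.

412 g/s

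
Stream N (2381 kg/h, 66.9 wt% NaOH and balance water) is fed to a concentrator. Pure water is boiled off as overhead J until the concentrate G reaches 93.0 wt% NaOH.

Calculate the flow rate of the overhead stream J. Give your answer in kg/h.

NaOH is conserved: 2381×0.669 = 1592.9 kg/h all reports to the concentrate.
Concentrate = 1592.9/(target fraction) = 1712.8 kg/h.
Overhead = 2381 − 1712.8 = 668.22 kg/h.

668.2 kg/h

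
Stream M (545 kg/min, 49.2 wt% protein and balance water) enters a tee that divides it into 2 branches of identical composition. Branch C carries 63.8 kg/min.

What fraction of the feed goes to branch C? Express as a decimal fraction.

Fraction to C = 63.8/545 = 0.1171.

0.117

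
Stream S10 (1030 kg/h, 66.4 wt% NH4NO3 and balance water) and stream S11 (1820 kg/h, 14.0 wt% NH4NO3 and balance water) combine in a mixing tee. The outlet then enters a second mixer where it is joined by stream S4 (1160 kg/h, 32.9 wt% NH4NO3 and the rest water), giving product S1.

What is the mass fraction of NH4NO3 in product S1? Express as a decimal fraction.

Overall, product flow = 4010 kg/h.
NH4NO3 in = 1030×0.664 + 1820×0.140 + 1160×0.329 = 1320.4 kg/h.
NH4NO3 fraction in S1 = 0.3293.

0.3293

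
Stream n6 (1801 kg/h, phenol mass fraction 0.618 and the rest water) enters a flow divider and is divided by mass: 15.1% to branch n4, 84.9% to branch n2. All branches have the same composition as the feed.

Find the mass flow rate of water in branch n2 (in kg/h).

Branch n2 total = 0.849×1801 = 1529 kg/h.
water in n2 = 0.382×1529 = 584.1 kg/h.

584.1 kg/h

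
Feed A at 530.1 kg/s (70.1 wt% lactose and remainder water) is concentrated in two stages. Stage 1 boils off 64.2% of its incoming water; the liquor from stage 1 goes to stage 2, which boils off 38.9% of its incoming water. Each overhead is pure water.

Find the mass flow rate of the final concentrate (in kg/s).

water in feed = 530.1×0.299 = 158.5 kg/s.
After stage 1: water left = (1−0.642)×158.5 = 56.743; stream total = 428.34 kg/s.
After stage 2: water left = (1−0.389)×56.743 = 34.67; final concentrate = 406.27 kg/s.

406.3 kg/s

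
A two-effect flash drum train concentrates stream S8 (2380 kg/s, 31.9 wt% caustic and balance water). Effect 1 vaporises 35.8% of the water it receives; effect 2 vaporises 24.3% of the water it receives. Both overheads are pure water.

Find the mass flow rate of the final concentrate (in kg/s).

1547 kg/s

water in feed = 2380×0.681 = 1620.8 kg/s.
After stage 1: water left = (1−0.358)×1620.8 = 1040.5; stream total = 1799.8 kg/s.
After stage 2: water left = (1−0.243)×1040.5 = 787.69; final concentrate = 1546.9 kg/s.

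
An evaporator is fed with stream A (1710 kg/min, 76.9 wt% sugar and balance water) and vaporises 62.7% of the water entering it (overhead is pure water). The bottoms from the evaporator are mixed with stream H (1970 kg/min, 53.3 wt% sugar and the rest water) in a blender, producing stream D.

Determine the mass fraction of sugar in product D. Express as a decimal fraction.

0.6890

Vapour removed = 0.627×0.231×1710 = 247.67 kg/min; concentrate = 1462.3 kg/min.
sugar reaching the mixer = 1315 (from concentrate) + 1970×0.533 = 2365 kg/min.
Product flow = 1462.3 + 1970 = 3432.3 kg/min; sugar fraction = 0.6890.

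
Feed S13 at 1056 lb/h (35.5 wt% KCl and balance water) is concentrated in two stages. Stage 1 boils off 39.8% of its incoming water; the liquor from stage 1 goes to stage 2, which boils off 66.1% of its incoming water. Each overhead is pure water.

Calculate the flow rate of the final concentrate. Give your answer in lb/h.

water in feed = 1056×0.645 = 681.12 lb/h.
After stage 1: water left = (1−0.398)×681.12 = 410.03; stream total = 784.91 lb/h.
After stage 2: water left = (1−0.661)×410.03 = 139; final concentrate = 513.88 lb/h.

513.9 lb/h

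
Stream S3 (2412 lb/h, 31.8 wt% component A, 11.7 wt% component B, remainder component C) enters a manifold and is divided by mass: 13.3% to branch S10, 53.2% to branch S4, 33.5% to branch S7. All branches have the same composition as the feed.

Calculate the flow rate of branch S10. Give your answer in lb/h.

320.8 lb/h

Branch S10 flow = 0.133×2412 = 320.8 lb/h.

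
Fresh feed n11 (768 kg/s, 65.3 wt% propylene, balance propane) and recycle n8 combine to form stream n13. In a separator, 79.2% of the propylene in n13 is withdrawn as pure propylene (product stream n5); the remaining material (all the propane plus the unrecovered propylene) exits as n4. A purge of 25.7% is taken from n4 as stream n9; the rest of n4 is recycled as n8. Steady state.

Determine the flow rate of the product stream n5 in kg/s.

propylene in n13: m_A = 768×0.653 + (1−0.257)·(1−0.792)·m_A, so m_A = 501.5/0.8455 = 593.18 kg/s.
Product n5 = 0.792×593.18 = 469.8 kg/s.

469.8 kg/s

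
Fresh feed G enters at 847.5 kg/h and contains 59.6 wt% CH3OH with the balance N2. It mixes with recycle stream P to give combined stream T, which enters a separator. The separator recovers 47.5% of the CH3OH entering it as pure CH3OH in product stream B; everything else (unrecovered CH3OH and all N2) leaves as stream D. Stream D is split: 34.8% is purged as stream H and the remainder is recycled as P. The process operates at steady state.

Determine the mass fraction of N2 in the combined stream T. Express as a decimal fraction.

N2 enters only via G and leaves only via the purge: 847.5×0.404 = 0.348×(N2 in D), and the separator passes all N2, so N2 in T = N2 in D = 983.88 kg/h.
CH3OH in T: m_A = 847.5×0.596 + (1−0.348)·(1−0.475)·m_A, so m_A = 505.11/0.6577 = 767.99 kg/h.
T = 767.99 + 983.88 = 1751.9 kg/h.
N2 fraction in T = 983.88/1751.9 = 0.562.

0.562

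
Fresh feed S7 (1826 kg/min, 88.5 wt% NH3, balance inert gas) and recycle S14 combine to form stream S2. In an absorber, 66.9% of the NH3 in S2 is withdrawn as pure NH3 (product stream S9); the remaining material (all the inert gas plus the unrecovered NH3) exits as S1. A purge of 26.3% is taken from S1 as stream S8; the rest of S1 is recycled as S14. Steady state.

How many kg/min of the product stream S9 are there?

NH3 in S2: m_A = 1826×0.885 + (1−0.263)·(1−0.669)·m_A, so m_A = 1616/0.7561 = 2137.4 kg/min.
Product S9 = 0.669×2137.4 = 1429.9 kg/min.

1430 kg/min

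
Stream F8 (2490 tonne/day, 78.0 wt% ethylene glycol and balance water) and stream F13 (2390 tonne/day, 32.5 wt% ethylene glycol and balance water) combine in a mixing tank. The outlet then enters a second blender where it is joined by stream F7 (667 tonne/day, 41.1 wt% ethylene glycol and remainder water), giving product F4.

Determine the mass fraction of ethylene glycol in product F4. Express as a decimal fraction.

0.5396

Overall, product flow = 5547 tonne/day.
ethylene glycol in = 2490×0.780 + 2390×0.325 + 667×0.411 = 2993.1 tonne/day.
ethylene glycol fraction in F4 = 0.5396.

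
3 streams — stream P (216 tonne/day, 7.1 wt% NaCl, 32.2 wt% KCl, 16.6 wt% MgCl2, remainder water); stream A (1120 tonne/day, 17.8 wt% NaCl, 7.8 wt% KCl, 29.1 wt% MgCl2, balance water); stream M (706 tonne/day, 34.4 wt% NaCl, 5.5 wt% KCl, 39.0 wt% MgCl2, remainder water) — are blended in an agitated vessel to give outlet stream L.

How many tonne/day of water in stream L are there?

751.6 tonne/day

water out = water in = 216×0.441 + 1120×0.453 + 706×0.211 = 751.58 tonne/day.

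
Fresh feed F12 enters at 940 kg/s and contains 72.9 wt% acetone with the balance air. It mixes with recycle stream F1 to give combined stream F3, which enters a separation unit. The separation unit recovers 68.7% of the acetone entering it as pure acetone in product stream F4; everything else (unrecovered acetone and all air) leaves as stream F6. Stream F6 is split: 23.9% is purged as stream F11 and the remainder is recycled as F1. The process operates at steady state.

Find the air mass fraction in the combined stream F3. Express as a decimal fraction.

0.542

air enters only via F12 and leaves only via the purge: 940×0.271 = 0.239×(air in F6), and the separation unit passes all air, so air in F3 = air in F6 = 1065.9 kg/s.
acetone in F3: m_A = 940×0.729 + (1−0.239)·(1−0.687)·m_A, so m_A = 685.26/0.7618 = 899.52 kg/s.
F3 = 899.52 + 1065.9 = 1965.4 kg/s.
air fraction in F3 = 1065.9/1965.4 = 0.542.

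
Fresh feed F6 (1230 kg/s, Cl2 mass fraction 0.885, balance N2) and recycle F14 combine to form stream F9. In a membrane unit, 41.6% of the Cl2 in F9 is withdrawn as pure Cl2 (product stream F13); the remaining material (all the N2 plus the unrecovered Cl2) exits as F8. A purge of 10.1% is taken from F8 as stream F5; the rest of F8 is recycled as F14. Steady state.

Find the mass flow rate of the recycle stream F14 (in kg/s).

N2 enters only via F6 and leaves only via the purge: 1230×0.115 = 0.101×(N2 in F8), and the membrane unit passes all N2, so N2 in F9 = N2 in F8 = 1400.5 kg/s.
Cl2 in F9: m_A = 1230×0.885 + (1−0.101)·(1−0.416)·m_A, so m_A = 1088.5/0.4750 = 2291.8 kg/s.
F8 = (1−0.416)×2291.8 + 1400.5 = 2738.9 kg/s.
Recycle F14 = (1−0.101)×2738.9 = 2462.3 kg/s.

2462 kg/s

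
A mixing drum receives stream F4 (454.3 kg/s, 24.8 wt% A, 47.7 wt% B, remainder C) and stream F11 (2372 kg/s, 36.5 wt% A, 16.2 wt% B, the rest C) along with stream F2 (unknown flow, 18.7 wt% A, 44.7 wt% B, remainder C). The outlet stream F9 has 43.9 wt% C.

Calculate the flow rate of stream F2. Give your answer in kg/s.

84.15 kg/s

Let F2 be the unknown flow. Total out = 2826.3 + F2.
C balance: 1246.9 + 0.366·F2 = 0.439·(2826.3 + F2)
(0.366 − 0.439)·F2 = 0.439×2826.3 − 1246.9 = -6.1428
F2 = -6.1428 / -0.073 = 84.148 kg/s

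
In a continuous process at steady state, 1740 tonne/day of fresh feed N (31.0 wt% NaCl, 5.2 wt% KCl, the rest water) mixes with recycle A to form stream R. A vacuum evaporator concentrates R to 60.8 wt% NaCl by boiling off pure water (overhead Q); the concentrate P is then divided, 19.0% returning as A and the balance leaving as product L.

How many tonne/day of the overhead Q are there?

852.8 tonne/day

Overall NaCl balance (none leaves overhead): NaCl in fresh feed = NaCl in product, i.e. 1740×0.310 = (1−0.190)·P·0.608.
P = 539.4/(0.608×0.810) = 1095.3 tonne/day.
Recycle A = 0.190×1095.3 = 208.1 tonne/day.
Combined feed R = 1740 + 208.1 = 1948.1 tonne/day.
Overhead Q = R − P = 1948.1 − 1095.3 = 852.83 tonne/day.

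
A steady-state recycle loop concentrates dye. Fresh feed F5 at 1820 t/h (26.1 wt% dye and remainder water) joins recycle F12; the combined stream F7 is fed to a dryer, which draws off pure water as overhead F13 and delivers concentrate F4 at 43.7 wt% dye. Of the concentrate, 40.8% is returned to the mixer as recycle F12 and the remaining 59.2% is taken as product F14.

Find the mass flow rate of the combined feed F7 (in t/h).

Overall dye balance (none leaves overhead): dye in fresh feed = dye in product, i.e. 1820×0.261 = (1−0.408)·F4·0.437.
F4 = 475.02/(0.437×0.592) = 1836.2 t/h.
Recycle F12 = 0.408×1836.2 = 749.15 t/h.
Combined feed F7 = 1820 + 749.15 = 2569.2 t/h.

2569 t/h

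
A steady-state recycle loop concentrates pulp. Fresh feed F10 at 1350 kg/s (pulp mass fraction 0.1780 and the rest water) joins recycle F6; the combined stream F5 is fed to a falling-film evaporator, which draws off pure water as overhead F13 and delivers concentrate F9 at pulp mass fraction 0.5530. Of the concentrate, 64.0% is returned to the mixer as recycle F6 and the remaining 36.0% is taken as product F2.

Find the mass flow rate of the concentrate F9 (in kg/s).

1207 kg/s

Overall pulp balance (none leaves overhead): pulp in fresh feed = pulp in product, i.e. 1350×0.178 = (1−0.640)·F9·0.553.
F9 = 240.3/(0.553×0.360) = 1207.1 kg/s.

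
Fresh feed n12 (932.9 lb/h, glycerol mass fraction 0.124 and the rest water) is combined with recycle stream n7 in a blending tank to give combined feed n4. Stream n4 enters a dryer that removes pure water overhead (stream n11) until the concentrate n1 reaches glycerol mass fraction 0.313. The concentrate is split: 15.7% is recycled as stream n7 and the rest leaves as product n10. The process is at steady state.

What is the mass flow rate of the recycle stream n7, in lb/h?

Overall glycerol balance (none leaves overhead): glycerol in fresh feed = glycerol in product, i.e. 932.9×0.124 = (1−0.157)·n1·0.313.
n1 = 115.68/(0.313×0.843) = 438.41 lb/h.
Recycle n7 = 0.157×438.41 = 68.831 lb/h.

68.83 lb/h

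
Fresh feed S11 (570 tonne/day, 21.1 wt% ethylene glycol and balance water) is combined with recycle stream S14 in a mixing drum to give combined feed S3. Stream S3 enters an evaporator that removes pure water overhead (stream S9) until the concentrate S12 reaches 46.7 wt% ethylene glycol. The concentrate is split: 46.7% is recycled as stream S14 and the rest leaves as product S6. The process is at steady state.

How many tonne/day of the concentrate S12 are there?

Overall ethylene glycol balance (none leaves overhead): ethylene glycol in fresh feed = ethylene glycol in product, i.e. 570×0.211 = (1−0.467)·S12·0.467.
S12 = 120.27/(0.467×0.533) = 483.18 tonne/day.

483.2 tonne/day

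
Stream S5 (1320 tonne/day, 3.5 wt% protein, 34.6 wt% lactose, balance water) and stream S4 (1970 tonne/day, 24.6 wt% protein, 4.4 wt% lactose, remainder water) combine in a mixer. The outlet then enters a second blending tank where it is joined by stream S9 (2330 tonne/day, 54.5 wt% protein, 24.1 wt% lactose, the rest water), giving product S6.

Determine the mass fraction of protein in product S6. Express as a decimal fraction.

0.3204

Overall, product flow = 5620 tonne/day.
protein in = 1320×0.035 + 1970×0.246 + 2330×0.545 = 1800.7 tonne/day.
protein fraction in S6 = 0.3204.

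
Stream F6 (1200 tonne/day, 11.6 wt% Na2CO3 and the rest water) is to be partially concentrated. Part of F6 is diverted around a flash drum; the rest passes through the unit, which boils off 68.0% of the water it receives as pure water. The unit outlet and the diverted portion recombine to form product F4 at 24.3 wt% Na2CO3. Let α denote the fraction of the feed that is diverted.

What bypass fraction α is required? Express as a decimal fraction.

All 1200×0.116 = 139.2 tonne/day of Na2CO3 reaches F4, so F4 = 139.2/0.243 = 572.84 tonne/day and vapour = 627.16 tonne/day.
The evaporator receives (1−α)·1200 of feed at 0.884 water and removes 0.680 of that water:
0.680×0.884×(1−α)×1200 = 627.16
(1−α) = 627.16/721.34 = 0.8694;  α = 0.1306.

0.131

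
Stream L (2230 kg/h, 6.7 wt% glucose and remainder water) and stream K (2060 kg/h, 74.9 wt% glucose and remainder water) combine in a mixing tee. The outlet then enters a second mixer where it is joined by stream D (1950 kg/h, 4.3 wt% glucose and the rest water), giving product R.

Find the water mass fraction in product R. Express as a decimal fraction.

Overall, product flow = 6240 kg/h.
water in = 2230×0.933 + 2060×0.251 + 1950×0.957 = 4463.8 kg/h.
water fraction in R = 0.715.

0.715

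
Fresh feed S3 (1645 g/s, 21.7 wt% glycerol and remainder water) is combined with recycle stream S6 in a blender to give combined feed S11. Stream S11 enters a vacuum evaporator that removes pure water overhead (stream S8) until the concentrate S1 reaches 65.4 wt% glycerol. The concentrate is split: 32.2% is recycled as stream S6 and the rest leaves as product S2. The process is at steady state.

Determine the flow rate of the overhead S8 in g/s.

1099 g/s

Overall glycerol balance (none leaves overhead): glycerol in fresh feed = glycerol in product, i.e. 1645×0.217 = (1−0.322)·S1·0.654.
S1 = 356.96/(0.654×0.678) = 805.04 g/s.
Recycle S6 = 0.322×805.04 = 259.22 g/s.
Combined feed S11 = 1645 + 259.22 = 1904.2 g/s.
Overhead S8 = S11 − S1 = 1904.2 − 805.04 = 1099.2 g/s.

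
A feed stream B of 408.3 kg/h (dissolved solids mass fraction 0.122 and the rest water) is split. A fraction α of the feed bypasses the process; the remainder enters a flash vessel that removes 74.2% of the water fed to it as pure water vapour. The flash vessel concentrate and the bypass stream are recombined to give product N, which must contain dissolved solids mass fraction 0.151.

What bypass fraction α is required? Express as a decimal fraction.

0.705

All 408.3×0.122 = 49.813 kg/h of dissolved solids reaches N, so N = 49.813/0.151 = 329.88 kg/h and vapour = 78.415 kg/h.
The evaporator receives (1−α)·408.3 of feed at 0.878 water and removes 0.742 of that water:
0.742×0.878×(1−α)×408.3 = 78.415
(1−α) = 78.415/266 = 0.2948;  α = 0.7052.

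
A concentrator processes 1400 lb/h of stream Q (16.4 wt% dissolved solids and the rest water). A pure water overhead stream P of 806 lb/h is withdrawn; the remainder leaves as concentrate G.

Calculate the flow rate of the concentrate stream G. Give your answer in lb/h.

594 lb/h

Concentrate = 1400 − 806 = 594 lb/h.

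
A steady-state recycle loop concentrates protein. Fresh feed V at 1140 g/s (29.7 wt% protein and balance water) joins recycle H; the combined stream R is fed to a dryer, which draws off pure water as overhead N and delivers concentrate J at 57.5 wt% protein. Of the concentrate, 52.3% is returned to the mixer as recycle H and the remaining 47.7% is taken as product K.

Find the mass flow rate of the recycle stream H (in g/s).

Overall protein balance (none leaves overhead): protein in fresh feed = protein in product, i.e. 1140×0.297 = (1−0.523)·J·0.575.
J = 338.58/(0.575×0.477) = 1234.5 g/s.
Recycle H = 0.523×1234.5 = 645.62 g/s.

645.6 g/s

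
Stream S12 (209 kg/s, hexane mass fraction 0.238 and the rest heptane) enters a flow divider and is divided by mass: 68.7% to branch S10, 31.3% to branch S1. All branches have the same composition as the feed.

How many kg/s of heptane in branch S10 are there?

Branch S10 total = 0.687×209 = 143.58 kg/s.
heptane in S10 = 0.762×143.58 = 109.41 kg/s.

109.4 kg/s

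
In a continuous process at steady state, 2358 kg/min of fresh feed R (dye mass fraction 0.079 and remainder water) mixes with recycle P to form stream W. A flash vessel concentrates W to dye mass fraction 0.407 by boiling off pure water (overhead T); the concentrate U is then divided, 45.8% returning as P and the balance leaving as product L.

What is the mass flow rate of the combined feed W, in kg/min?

Overall dye balance (none leaves overhead): dye in fresh feed = dye in product, i.e. 2358×0.079 = (1−0.458)·U·0.407.
U = 186.28/(0.407×0.542) = 844.46 kg/min.
Recycle P = 0.458×844.46 = 386.76 kg/min.
Combined feed W = 2358 + 386.76 = 2744.8 kg/min.

2745 kg/min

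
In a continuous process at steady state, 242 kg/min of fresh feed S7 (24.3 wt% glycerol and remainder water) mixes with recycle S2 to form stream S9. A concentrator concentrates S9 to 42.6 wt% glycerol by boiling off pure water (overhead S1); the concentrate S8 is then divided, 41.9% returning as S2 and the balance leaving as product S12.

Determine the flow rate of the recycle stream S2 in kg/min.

Overall glycerol balance (none leaves overhead): glycerol in fresh feed = glycerol in product, i.e. 242×0.243 = (1−0.419)·S8·0.426.
S8 = 58.806/(0.426×0.581) = 237.59 kg/min.
Recycle S2 = 0.419×237.59 = 99.552 kg/min.

99.55 kg/min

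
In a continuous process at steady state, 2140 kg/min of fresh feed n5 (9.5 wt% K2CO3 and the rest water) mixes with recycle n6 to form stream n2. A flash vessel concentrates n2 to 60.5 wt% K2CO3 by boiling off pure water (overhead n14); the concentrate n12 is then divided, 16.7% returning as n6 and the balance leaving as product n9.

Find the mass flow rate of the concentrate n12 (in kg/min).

403.4 kg/min

Overall K2CO3 balance (none leaves overhead): K2CO3 in fresh feed = K2CO3 in product, i.e. 2140×0.095 = (1−0.167)·n12·0.605.
n12 = 203.3/(0.605×0.833) = 403.4 kg/min.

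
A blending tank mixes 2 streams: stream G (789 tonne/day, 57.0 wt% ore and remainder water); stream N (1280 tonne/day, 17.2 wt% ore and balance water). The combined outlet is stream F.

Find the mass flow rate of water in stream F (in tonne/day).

water out = water in = 789×0.430 + 1280×0.828 = 1399.1 tonne/day.

1399 tonne/day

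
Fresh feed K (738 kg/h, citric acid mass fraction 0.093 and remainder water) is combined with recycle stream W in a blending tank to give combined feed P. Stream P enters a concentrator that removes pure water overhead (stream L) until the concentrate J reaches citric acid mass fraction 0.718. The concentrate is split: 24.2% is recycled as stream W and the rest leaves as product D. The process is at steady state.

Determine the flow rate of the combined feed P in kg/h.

Overall citric acid balance (none leaves overhead): citric acid in fresh feed = citric acid in product, i.e. 738×0.093 = (1−0.242)·J·0.718.
J = 68.634/(0.718×0.758) = 126.11 kg/h.
Recycle W = 0.242×126.11 = 30.518 kg/h.
Combined feed P = 738 + 30.518 = 768.52 kg/h.

768.5 kg/h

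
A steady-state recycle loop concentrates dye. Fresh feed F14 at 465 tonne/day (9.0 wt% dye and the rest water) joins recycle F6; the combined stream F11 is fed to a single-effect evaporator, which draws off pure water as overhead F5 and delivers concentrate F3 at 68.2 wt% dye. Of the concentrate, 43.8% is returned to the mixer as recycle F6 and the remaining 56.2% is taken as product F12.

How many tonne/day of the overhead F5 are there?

403.6 tonne/day

Overall dye balance (none leaves overhead): dye in fresh feed = dye in product, i.e. 465×0.090 = (1−0.438)·F3·0.682.
F3 = 41.85/(0.682×0.562) = 109.19 tonne/day.
Recycle F6 = 0.438×109.19 = 47.824 tonne/day.
Combined feed F11 = 465 + 47.824 = 512.82 tonne/day.
Overhead F5 = F11 − F3 = 512.82 − 109.19 = 403.64 tonne/day.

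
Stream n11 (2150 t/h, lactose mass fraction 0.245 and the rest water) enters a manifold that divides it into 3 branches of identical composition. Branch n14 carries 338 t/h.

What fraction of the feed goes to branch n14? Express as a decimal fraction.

0.157

Fraction to n14 = 338/2150 = 0.1572.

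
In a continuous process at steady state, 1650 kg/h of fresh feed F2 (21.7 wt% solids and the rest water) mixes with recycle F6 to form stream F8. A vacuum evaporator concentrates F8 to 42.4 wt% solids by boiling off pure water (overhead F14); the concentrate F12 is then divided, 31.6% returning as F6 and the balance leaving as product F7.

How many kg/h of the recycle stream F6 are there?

390.1 kg/h

Overall solids balance (none leaves overhead): solids in fresh feed = solids in product, i.e. 1650×0.217 = (1−0.316)·F12·0.424.
F12 = 358.05/(0.424×0.684) = 1234.6 kg/h.
Recycle F6 = 0.316×1234.6 = 390.13 kg/h.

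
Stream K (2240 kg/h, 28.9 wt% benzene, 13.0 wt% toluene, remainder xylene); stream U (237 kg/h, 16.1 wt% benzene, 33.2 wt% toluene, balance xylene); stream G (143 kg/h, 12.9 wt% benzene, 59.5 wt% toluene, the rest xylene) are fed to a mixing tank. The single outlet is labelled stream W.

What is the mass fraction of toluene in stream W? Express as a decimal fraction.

Total flow out = 2240 + 237 + 143 = 2620 kg/h.
toluene in = 2240×0.130 + 237×0.332 + 143×0.595 = 454.97 kg/h.
toluene mass fraction in W = 454.97/2620 = 0.1737.

0.1737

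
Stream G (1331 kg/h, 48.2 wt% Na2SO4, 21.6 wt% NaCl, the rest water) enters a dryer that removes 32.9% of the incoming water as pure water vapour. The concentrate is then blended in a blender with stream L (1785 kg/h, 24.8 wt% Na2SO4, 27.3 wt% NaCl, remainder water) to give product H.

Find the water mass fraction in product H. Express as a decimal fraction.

0.3770

Vapour removed = 0.329×0.302×1331 = 132.25 kg/h; concentrate = 1198.8 kg/h.
water reaching the mixer = 269.72 (from concentrate) + 1785×0.479 = 1124.7 kg/h.
Product flow = 1198.8 + 1785 = 2983.8 kg/h; water fraction = 0.3770.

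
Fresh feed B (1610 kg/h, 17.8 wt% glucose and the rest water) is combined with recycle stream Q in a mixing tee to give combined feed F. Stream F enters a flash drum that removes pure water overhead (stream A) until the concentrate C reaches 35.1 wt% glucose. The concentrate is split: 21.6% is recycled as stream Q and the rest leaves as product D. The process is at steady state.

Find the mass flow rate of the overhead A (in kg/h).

Overall glucose balance (none leaves overhead): glucose in fresh feed = glucose in product, i.e. 1610×0.178 = (1−0.216)·C·0.351.
C = 286.58/(0.351×0.784) = 1041.4 kg/h.
Recycle Q = 0.216×1041.4 = 224.95 kg/h.
Combined feed F = 1610 + 224.95 = 1834.9 kg/h.
Overhead A = F − C = 1834.9 − 1041.4 = 793.53 kg/h.

793.5 kg/h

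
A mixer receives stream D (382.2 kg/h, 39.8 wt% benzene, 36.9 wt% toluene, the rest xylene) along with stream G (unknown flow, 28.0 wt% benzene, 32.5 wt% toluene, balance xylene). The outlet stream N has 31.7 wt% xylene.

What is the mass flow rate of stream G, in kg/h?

411.6 kg/h

Let G be the unknown flow. Total out = 382.2 + G.
xylene balance: 89.053 + 0.395·G = 0.317·(382.2 + G)
(0.395 − 0.317)·G = 0.317×382.2 − 89.053 = 32.105
G = 32.105 / 0.078 = 411.6 kg/h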